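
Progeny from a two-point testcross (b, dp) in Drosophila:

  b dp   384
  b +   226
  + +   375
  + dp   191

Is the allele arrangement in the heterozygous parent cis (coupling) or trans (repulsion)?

cis

The two most frequent classes are + + (375) and b dp (384); these are the parental (non-recombinant) types.
So the F1 carried + + on one chromosome and b dp on the other — the recessive alleles are on the same chromosome (cis / coupling).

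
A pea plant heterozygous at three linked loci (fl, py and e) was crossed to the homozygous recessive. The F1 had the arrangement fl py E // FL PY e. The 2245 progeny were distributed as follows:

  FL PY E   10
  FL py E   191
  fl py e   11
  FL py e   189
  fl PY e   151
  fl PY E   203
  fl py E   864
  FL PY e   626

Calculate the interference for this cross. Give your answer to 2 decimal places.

0.69

The two rarest classes, fl py e and FL PY E, are the double crossovers. Comparing them with the parentals, only the e allele has switched, so e is the middle locus and the order is py – e – fl.
py–e: (392 + 21)/2245 = 0.1840; e–fl: (342 + 21)/2245 = 0.1617.
Expected DCO frequency = 0.1840 × 0.1617 ≈ 0.02975; observed = 21/2245 ≈ 0.00935.
Coefficient of coincidence = 0.00935/0.02975 ≈ 0.31; interference = 1 − 0.31 = 0.69.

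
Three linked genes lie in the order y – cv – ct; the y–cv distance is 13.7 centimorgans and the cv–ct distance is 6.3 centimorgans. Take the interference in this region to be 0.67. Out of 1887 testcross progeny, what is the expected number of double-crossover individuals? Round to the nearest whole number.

Map distances give recombination frequencies of 0.137 and 0.063 for the two intervals.
With interference 0.67 (so coincidence = 0.33), expected double-crossover frequency = 0.137 × 0.063 × 0.33 = 0.00285.
Expected number = 0.00285 × 1887 = 5.37 ≈ 5.

5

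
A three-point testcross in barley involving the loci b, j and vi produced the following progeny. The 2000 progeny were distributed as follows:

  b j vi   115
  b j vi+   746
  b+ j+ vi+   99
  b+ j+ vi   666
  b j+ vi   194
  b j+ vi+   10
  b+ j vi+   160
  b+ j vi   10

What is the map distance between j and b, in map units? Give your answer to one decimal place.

The two most frequent reciprocal classes, b+ j+ vi and b j vi+, are the parental types, so the F1 was b+ j+ vi / b j vi+.
The two rarest classes, b+ j vi and b j+ vi+, are the double crossovers. Comparing them with the parentals, only the j allele has switched, so j is the middle locus and the order is vi – j – b.
Crossovers in the j–b interval produce the single-crossover classes b j+ vi and b+ j vi+ (194 + 160 = 354) plus the double crossovers (20).
RF(j–b) = (354 + 20) / 2000 = 374/2000 = 0.1870 → 18.7 map units.

18.7 map units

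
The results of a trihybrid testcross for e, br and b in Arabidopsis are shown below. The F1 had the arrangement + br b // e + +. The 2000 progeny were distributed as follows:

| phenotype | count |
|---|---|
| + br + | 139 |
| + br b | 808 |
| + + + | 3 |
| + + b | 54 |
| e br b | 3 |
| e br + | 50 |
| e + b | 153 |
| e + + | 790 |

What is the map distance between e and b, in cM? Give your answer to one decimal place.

14.9 cM

The two rarest classes, e br b and + + +, are the double crossovers. Comparing them with the parentals, only the e allele has switched, so e is the middle locus and the order is b – e – br.
Crossovers in the b–e interval produce the single-crossover classes + br + and e + b (139 + 153 = 292) plus the double crossovers (6).
RF(b–e) = (292 + 6) / 2000 = 298/2000 = 0.1490 → 14.9 cM.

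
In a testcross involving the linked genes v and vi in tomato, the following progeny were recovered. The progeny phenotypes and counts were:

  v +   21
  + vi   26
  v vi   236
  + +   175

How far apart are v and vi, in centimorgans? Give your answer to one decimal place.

The two most frequent classes, + + (175) and v vi (236), are the parental types, so the F1 was + + / v vi.
The recombinant classes are + vi and v +: 26 + 21 = 47.
Recombination frequency = 47/458 = 0.1026 ≈ 10.3%, i.e. 10.3 centimorgans.

10.3 centimorgans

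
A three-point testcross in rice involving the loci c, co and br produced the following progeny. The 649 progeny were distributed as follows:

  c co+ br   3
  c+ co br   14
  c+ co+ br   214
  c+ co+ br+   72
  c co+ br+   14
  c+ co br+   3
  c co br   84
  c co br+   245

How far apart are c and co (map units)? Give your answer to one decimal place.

5.2 map units

The two most frequent reciprocal classes, c+ co+ br and c co br+, are the parental types, so the F1 was c+ co+ br / c co br+.
The two rarest classes, c co+ br and c+ co br+, are the double crossovers. Comparing them with the parentals, only the c allele has switched, so c is the middle locus and the order is co – c – br.
Crossovers in the co–c interval produce the single-crossover classes c+ co br and c co+ br+ (14 + 14 = 28) plus the double crossovers (6).
RF(co–c) = (28 + 6) / 649 = 34/649 = 0.0524 → 5.2 map units.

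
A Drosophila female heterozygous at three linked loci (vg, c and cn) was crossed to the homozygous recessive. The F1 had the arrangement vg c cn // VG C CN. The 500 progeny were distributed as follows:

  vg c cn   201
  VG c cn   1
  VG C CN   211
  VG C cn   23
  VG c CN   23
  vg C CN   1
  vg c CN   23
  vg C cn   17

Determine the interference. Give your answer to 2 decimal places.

0.50

The two rarest classes, VG c cn and vg C CN, are the double crossovers. Comparing them with the parentals, only the vg allele has switched, so vg is the middle locus and the order is c – vg – cn.
c–vg: (40 + 2)/500 = 0.0840; vg–cn: (46 + 2)/500 = 0.0960.
Expected DCO frequency = 0.0840 × 0.0960 ≈ 0.00806; observed = 2/500 ≈ 0.00400.
Coefficient of coincidence = 0.00400/0.00806 ≈ 0.50; interference = 1 − 0.50 = 0.50.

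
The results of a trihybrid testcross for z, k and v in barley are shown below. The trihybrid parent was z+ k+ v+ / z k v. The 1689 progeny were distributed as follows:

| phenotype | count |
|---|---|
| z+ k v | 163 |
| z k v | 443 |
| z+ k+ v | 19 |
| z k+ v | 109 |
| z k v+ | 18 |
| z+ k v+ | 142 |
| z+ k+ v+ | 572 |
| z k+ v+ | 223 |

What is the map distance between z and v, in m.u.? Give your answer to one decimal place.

The two rarest classes, z+ k+ v and z k v+, are the double crossovers. Comparing them with the parentals, only the v allele has switched, so v is the middle locus and the order is z – v – k.
Crossovers in the z–v interval produce the single-crossover classes z k+ v+ and z+ k v (223 + 163 = 386) plus the double crossovers (37).
RF(z–v) = (386 + 37) / 1689 = 423/1689 = 0.2504 → 25.0 m.u.

25.0 m.u.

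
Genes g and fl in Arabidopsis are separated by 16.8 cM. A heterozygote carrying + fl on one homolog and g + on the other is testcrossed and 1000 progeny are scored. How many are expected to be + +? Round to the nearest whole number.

A map distance of 16.8 cM corresponds to a recombination frequency of 0.168.
The F1 is + fl / g +, so + + is a recombinant gamete class with expected frequency r/2 = 0.168/2 = 0.0840.
Expected number = 0.0840 × 1000 = 84.00 ≈ 84.

84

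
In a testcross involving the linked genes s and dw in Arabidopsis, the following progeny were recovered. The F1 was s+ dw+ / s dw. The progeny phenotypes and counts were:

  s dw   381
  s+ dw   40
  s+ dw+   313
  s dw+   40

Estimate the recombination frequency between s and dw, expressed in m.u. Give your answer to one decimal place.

10.3 m.u.

The recombinant classes are s+ dw and s dw+: 40 + 40 = 80.
Recombination frequency = 80/774 = 0.1034 ≈ 10.3%, i.e. 10.3 m.u.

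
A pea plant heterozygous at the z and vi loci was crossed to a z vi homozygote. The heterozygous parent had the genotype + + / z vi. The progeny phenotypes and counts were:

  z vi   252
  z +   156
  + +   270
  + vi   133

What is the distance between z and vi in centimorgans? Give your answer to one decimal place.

35.6 centimorgans

The recombinant classes are + vi and z +: 133 + 156 = 289.
Recombination frequency = 289/811 = 0.3564 ≈ 35.6%, i.e. 35.6 centimorgans.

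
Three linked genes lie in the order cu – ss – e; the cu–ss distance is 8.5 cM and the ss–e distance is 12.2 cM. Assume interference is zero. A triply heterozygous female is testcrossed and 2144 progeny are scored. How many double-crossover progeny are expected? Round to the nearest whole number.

22

Map distances give recombination frequencies of 0.085 and 0.122 for the two intervals.
With no interference, expected double-crossover frequency = 0.085 × 0.122 = 0.01037.
Expected number = 0.01037 × 2144 = 22.23 ≈ 22.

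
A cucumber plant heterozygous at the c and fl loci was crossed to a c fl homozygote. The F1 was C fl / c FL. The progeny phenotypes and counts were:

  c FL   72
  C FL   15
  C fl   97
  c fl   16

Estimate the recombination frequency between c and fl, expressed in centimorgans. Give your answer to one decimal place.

The recombinant classes are C FL and c fl: 15 + 16 = 31.
Recombination frequency = 31/200 = 0.1550 ≈ 15.5%, i.e. 15.5 centimorgans.

15.5 centimorgans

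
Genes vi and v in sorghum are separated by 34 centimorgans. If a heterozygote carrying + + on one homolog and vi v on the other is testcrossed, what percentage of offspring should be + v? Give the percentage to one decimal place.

17.0%

A map distance of 34 centimorgans corresponds to a recombination frequency of 0.340.
The F1 is + + / vi v, so + v is a recombinant gamete class with expected frequency r/2 = 0.340/2 = 0.1700.
That is 0.1700 = 17.0% of the progeny.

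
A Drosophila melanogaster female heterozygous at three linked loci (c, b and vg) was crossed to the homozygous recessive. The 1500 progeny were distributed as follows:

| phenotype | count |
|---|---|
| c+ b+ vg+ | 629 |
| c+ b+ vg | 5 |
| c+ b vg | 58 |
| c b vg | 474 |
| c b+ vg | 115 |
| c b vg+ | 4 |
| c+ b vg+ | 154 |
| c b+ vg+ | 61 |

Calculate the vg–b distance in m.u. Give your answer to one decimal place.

The two most frequent reciprocal classes, c+ b+ vg+ and c b vg, are the parental types, so the F1 was c+ b+ vg+ / c b vg.
The two rarest classes, c+ b+ vg and c b vg+, are the double crossovers. Comparing them with the parentals, only the vg allele has switched, so vg is the middle locus and the order is c – vg – b.
Crossovers in the vg–b interval produce the single-crossover classes c+ b vg+ and c b+ vg (154 + 115 = 269) plus the double crossovers (9).
RF(vg–b) = (269 + 9) / 1500 = 278/1500 = 0.1853 → 18.5 m.u.

18.5 m.u.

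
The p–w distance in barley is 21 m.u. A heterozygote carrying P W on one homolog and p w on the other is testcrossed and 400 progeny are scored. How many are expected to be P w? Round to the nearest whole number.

A map distance of 21 m.u. corresponds to a recombination frequency of 0.210.
The F1 is P W / p w, so P w is a recombinant gamete class with expected frequency r/2 = 0.210/2 = 0.1050.
Expected number = 0.1050 × 400 = 42.00 ≈ 42.

42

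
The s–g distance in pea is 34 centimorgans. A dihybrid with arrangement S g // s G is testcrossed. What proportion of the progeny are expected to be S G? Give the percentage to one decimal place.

17.0%

A map distance of 34 centimorgans corresponds to a recombination frequency of 0.340.
The F1 is S g / s G, so S G is a recombinant gamete class with expected frequency r/2 = 0.340/2 = 0.1700.
That is 0.1700 = 17.0% of the progeny.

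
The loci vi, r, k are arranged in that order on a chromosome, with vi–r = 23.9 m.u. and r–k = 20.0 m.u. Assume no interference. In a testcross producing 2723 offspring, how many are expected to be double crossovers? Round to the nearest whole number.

Map distances give recombination frequencies of 0.239 and 0.200 for the two intervals.
With no interference, expected double-crossover frequency = 0.239 × 0.200 = 0.04780.
Expected number = 0.04780 × 2723 = 130.16 ≈ 130.

130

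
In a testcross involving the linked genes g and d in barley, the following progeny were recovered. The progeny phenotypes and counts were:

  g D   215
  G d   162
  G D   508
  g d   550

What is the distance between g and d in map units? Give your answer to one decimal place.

The two most frequent classes, G D (508) and g d (550), are the parental types, so the F1 was G D / g d.
The recombinant classes are G d and g D: 162 + 215 = 377.
Recombination frequency = 377/1435 = 0.2627 ≈ 26.3%, i.e. 26.3 map units.

26.3 map units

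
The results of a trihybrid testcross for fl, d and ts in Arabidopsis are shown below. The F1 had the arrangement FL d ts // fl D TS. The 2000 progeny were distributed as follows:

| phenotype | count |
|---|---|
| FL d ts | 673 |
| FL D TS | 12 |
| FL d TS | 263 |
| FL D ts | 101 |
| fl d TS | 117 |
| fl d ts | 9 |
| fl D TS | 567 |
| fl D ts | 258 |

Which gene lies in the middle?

fl

The two rarest classes, fl d ts and FL D TS, are the double crossovers. Comparing them with the parentals, only the fl allele has switched, so fl is the middle locus and the order is d – fl – ts.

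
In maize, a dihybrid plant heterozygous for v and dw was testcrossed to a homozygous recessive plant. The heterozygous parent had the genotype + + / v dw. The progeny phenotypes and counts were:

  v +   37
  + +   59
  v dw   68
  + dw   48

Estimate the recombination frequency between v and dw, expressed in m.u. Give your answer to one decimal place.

The recombinant classes are + dw and v +: 48 + 37 = 85.
Recombination frequency = 85/212 = 0.4009 ≈ 40.1%, i.e. 40.1 m.u.

40.1 m.u.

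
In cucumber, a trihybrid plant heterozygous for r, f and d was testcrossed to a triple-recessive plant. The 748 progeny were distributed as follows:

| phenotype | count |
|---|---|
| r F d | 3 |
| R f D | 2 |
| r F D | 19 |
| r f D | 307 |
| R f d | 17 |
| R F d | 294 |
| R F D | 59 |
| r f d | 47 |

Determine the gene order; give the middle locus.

The two most frequent reciprocal classes, r f D and R F d, are the parental types, so the F1 was r f D / R F d.
The two rarest classes, R f D and r F d, are the double crossovers. Comparing them with the parentals, only the r allele has switched, so r is the middle locus and the order is f – r – d.

r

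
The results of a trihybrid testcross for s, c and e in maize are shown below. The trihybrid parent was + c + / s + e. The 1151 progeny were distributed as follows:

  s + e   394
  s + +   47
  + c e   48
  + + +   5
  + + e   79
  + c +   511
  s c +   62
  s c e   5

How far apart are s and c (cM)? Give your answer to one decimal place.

The two rarest classes, + + + and s c e, are the double crossovers. Comparing them with the parentals, only the c allele has switched, so c is the middle locus and the order is e – c – s.
Crossovers in the c–s interval produce the single-crossover classes s c + and + + e (62 + 79 = 141) plus the double crossovers (10).
RF(c–s) = (141 + 10) / 1151 = 151/1151 = 0.1312 → 13.1 cM.

13.1 cM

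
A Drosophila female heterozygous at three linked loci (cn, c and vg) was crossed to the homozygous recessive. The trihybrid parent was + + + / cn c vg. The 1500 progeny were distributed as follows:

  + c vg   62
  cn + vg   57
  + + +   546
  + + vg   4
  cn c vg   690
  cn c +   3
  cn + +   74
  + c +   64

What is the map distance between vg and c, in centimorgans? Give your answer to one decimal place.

8.5 centimorgans

The two rarest classes, + + vg and cn c +, are the double crossovers. Comparing them with the parentals, only the vg allele has switched, so vg is the middle locus and the order is c – vg – cn.
Crossovers in the c–vg interval produce the single-crossover classes + c + and cn + vg (64 + 57 = 121) plus the double crossovers (7).
RF(c–vg) = (121 + 7) / 1500 = 128/1500 = 0.0853 → 8.5 centimorgans.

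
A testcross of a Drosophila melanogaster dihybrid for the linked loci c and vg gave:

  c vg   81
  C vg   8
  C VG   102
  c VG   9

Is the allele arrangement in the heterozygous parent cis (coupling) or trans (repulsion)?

cis

The two most frequent classes are C VG (102) and c vg (81); these are the parental (non-recombinant) types.
So the F1 carried C VG on one chromosome and c vg on the other — the recessive alleles are on the same chromosome (cis / coupling).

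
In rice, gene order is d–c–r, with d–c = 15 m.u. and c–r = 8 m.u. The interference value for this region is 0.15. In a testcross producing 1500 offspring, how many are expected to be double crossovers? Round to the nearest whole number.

Map distances give recombination frequencies of 0.150 and 0.080 for the two intervals.
With interference 0.15 (so coincidence = 0.85), expected double-crossover frequency = 0.150 × 0.080 × 0.85 = 0.01020.
Expected number = 0.01020 × 1500 = 15.30 ≈ 15.

15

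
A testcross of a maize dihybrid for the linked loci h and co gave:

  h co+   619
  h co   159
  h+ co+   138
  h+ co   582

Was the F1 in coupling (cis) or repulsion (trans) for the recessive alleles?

The two most frequent classes are h+ co (582) and h co+ (619); these are the parental (non-recombinant) types.
So the F1 carried h+ co on one chromosome and h co+ on the other — the recessive alleles are on opposite chromosomes (trans / repulsion).

trans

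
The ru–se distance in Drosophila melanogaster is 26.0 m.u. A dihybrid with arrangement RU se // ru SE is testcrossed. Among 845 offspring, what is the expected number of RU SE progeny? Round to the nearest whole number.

110

A map distance of 26.0 m.u. corresponds to a recombination frequency of 0.260.
The F1 is RU se / ru SE, so RU SE is a recombinant gamete class with expected frequency r/2 = 0.260/2 = 0.1300.
Expected number = 0.1300 × 845 = 109.85 ≈ 110.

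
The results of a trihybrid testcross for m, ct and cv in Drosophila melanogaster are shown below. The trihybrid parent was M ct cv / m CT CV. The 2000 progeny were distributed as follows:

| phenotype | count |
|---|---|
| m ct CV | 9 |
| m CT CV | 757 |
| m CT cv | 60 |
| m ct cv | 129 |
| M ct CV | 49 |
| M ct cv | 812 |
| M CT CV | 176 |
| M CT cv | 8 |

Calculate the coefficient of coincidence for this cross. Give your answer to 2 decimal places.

0.84

The two rarest classes, M CT cv and m ct CV, are the double crossovers. Comparing them with the parentals, only the ct allele has switched, so ct is the middle locus and the order is m – ct – cv.
m–ct: (305 + 17)/2000 = 0.1610; ct–cv: (109 + 17)/2000 = 0.0630.
Expected DCO frequency = 0.1610 × 0.0630 ≈ 0.01014; observed = 17/2000 ≈ 0.00850.
Coefficient of coincidence = 0.00850/0.01014 ≈ 0.84.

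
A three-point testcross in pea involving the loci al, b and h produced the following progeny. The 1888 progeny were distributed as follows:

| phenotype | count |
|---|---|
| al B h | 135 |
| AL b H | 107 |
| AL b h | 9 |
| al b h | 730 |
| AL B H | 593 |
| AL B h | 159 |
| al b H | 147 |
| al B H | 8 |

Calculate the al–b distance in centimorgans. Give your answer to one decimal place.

The two most frequent reciprocal classes, al b h and AL B H, are the parental types, so the F1 was al b h / AL B H.
The two rarest classes, AL b h and al B H, are the double crossovers. Comparing them with the parentals, only the al allele has switched, so al is the middle locus and the order is b – al – h.
Crossovers in the b–al interval produce the single-crossover classes al B h and AL b H (135 + 107 = 242) plus the double crossovers (17).
RF(b–al) = (242 + 17) / 1888 = 259/1888 = 0.1372 → 13.7 centimorgans.

13.7 centimorgans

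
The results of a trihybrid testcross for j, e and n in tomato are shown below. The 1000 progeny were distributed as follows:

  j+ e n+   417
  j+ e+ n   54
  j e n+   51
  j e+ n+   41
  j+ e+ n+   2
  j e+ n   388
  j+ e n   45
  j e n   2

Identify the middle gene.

The two most frequent reciprocal classes, j e+ n and j+ e n+, are the parental types, so the F1 was j e+ n / j+ e n+.
The two rarest classes, j e n and j+ e+ n+, are the double crossovers. Comparing them with the parentals, only the e allele has switched, so e is the middle locus and the order is n – e – j.

e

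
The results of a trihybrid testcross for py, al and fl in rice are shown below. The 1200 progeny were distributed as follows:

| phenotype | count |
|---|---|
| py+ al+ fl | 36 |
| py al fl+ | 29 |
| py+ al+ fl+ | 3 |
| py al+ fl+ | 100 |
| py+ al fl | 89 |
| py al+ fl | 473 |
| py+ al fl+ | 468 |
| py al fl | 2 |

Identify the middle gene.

al

The two most frequent reciprocal classes, py+ al fl+ and py al+ fl, are the parental types, so the F1 was py+ al fl+ / py al+ fl.
The two rarest classes, py+ al+ fl+ and py al fl, are the double crossovers. Comparing them with the parentals, only the al allele has switched, so al is the middle locus and the order is py – al – fl.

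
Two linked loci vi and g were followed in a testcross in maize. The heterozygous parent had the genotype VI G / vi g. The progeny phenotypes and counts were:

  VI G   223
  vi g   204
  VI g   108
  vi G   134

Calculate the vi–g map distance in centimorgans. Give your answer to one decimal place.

The recombinant classes are VI g and vi G: 108 + 134 = 242.
Recombination frequency = 242/669 = 0.3617 ≈ 36.2%, i.e. 36.2 centimorgans.

36.2 centimorgans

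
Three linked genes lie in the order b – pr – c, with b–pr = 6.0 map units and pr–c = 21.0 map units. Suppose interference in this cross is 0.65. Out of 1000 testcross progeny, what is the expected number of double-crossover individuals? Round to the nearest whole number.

4

Map distances give recombination frequencies of 0.060 and 0.210 for the two intervals.
With interference 0.65 (so coincidence = 0.35), expected double-crossover frequency = 0.060 × 0.210 × 0.35 = 0.00441.
Expected number = 0.00441 × 1000 = 4.41 ≈ 4.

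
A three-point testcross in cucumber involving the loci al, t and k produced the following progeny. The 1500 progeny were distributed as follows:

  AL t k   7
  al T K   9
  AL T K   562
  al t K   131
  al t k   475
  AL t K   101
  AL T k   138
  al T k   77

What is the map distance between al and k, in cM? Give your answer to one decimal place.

The two most frequent reciprocal classes, al t k and AL T K, are the parental types, so the F1 was al t k / AL T K.
The two rarest classes, AL t k and al T K, are the double crossovers. Comparing them with the parentals, only the al allele has switched, so al is the middle locus and the order is k – al – t.
Crossovers in the k–al interval produce the single-crossover classes al t K and AL T k (131 + 138 = 269) plus the double crossovers (16).
RF(k–al) = (269 + 16) / 1500 = 285/1500 = 0.1900 → 19.0 cM.

19.0 cM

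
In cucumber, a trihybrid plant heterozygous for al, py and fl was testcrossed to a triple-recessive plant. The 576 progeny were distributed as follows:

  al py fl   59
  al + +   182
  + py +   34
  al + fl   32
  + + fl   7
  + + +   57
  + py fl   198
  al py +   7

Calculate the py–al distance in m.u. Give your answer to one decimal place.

The two most frequent reciprocal classes, al + + and + py fl, are the parental types, so the F1 was al + + / + py fl.
The two rarest classes, al py + and + + fl, are the double crossovers. Comparing them with the parentals, only the py allele has switched, so py is the middle locus and the order is al – py – fl.
Crossovers in the al–py interval produce the single-crossover classes + + + and al py fl (57 + 59 = 116) plus the double crossovers (14).
RF(al–py) = (116 + 14) / 576 = 130/576 = 0.2257 → 22.6 m.u.

22.6 m.u.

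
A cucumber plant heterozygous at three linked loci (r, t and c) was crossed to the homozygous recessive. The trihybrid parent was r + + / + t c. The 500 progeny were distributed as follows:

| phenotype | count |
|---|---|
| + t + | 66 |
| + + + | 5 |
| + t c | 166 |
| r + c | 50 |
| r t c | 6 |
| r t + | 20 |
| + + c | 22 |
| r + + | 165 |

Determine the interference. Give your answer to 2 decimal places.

The two rarest classes, + + + and r t c, are the double crossovers. Comparing them with the parentals, only the r allele has switched, so r is the middle locus and the order is c – r – t.
c–r: (116 + 11)/500 = 0.2540; r–t: (42 + 11)/500 = 0.1060.
Expected DCO frequency = 0.2540 × 0.1060 ≈ 0.02692; observed = 11/500 ≈ 0.02200.
Coefficient of coincidence = 0.02200/0.02692 ≈ 0.82; interference = 1 − 0.82 = 0.18.

0.18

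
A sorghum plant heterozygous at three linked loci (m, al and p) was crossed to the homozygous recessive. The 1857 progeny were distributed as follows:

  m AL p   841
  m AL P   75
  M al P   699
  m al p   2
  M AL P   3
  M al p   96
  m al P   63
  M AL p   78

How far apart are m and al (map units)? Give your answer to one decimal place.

7.9 map units

The two most frequent reciprocal classes, m AL p and M al P, are the parental types, so the F1 was m AL p / M al P.
The two rarest classes, m al p and M AL P, are the double crossovers. Comparing them with the parentals, only the al allele has switched, so al is the middle locus and the order is p – al – m.
Crossovers in the al–m interval produce the single-crossover classes M AL p and m al P (78 + 63 = 141) plus the double crossovers (5).
RF(al–m) = (141 + 5) / 1857 = 146/1857 = 0.0786 → 7.9 map units.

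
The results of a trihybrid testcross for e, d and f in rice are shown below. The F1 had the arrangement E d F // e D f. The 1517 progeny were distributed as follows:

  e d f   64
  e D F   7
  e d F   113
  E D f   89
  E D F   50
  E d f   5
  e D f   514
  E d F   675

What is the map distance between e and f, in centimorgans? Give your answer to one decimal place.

14.1 centimorgans

The two rarest classes, E d f and e D F, are the double crossovers. Comparing them with the parentals, only the f allele has switched, so f is the middle locus and the order is d – f – e.
Crossovers in the f–e interval produce the single-crossover classes e d F and E D f (113 + 89 = 202) plus the double crossovers (12).
RF(f–e) = (202 + 12) / 1517 = 214/1517 = 0.1411 → 14.1 centimorgans.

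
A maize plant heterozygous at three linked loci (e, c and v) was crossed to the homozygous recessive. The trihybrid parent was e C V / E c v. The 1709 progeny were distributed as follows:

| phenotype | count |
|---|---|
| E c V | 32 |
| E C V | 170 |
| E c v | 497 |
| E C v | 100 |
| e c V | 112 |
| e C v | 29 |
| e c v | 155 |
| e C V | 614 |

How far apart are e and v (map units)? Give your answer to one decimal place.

The two rarest classes, e C v and E c V, are the double crossovers. Comparing them with the parentals, only the v allele has switched, so v is the middle locus and the order is c – v – e.
Crossovers in the v–e interval produce the single-crossover classes E C V and e c v (170 + 155 = 325) plus the double crossovers (61).
RF(v–e) = (325 + 61) / 1709 = 386/1709 = 0.2259 → 22.6 map units.

22.6 map units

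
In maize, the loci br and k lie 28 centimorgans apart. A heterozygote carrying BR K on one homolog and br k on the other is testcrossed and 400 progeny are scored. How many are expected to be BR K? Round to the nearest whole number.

144

A map distance of 28 centimorgans corresponds to a recombination frequency of 0.280.
The F1 is BR K / br k, so BR K is a parental gamete class with expected frequency (1 − r)/2 = 0.720/2 = 0.3600.
Expected number = 0.3600 × 400 = 144.00 ≈ 144.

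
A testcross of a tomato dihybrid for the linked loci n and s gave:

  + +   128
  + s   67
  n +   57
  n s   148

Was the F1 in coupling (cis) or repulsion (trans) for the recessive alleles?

The two most frequent classes are + + (128) and n s (148); these are the parental (non-recombinant) types.
So the F1 carried + + on one chromosome and n s on the other — the recessive alleles are on the same chromosome (cis / coupling).

cis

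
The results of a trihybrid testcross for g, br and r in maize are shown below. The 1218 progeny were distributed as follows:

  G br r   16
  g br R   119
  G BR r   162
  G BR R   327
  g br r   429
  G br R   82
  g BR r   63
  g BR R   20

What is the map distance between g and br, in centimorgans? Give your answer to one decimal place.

14.9 centimorgans

The two most frequent reciprocal classes, g br r and G BR R, are the parental types, so the F1 was g br r / G BR R.
The two rarest classes, G br r and g BR R, are the double crossovers. Comparing them with the parentals, only the g allele has switched, so g is the middle locus and the order is r – g – br.
Crossovers in the g–br interval produce the single-crossover classes g BR r and G br R (63 + 82 = 145) plus the double crossovers (36).
RF(g–br) = (145 + 36) / 1218 = 181/1218 = 0.1486 → 14.9 centimorgans.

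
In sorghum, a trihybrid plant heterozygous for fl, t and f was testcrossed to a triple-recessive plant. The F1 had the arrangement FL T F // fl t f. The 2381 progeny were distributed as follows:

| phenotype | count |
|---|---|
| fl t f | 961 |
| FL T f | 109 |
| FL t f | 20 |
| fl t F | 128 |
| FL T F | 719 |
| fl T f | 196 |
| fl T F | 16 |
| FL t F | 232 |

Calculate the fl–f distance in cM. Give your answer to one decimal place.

11.5 cM

The two rarest classes, fl T F and FL t f, are the double crossovers. Comparing them with the parentals, only the fl allele has switched, so fl is the middle locus and the order is f – fl – t.
Crossovers in the f–fl interval produce the single-crossover classes FL T f and fl t F (109 + 128 = 237) plus the double crossovers (36).
RF(f–fl) = (237 + 36) / 2381 = 273/2381 = 0.1147 → 11.5 cM.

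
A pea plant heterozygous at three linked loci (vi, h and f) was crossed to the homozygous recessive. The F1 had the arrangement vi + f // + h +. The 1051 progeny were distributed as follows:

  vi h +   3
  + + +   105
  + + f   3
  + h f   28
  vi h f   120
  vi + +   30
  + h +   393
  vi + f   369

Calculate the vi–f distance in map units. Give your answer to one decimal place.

The two rarest classes, + + f and vi h +, are the double crossovers. Comparing them with the parentals, only the vi allele has switched, so vi is the middle locus and the order is h – vi – f.
Crossovers in the vi–f interval produce the single-crossover classes vi + + and + h f (30 + 28 = 58) plus the double crossovers (6).
RF(vi–f) = (58 + 6) / 1051 = 64/1051 = 0.0609 → 6.1 map units.

6.1 map units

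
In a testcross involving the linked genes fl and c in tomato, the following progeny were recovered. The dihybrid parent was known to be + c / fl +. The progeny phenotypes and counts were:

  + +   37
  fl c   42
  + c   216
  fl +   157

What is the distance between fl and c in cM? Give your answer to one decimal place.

The recombinant classes are + + and fl c: 37 + 42 = 79.
Recombination frequency = 79/452 = 0.1748 ≈ 17.5%, i.e. 17.5 cM.

17.5 cM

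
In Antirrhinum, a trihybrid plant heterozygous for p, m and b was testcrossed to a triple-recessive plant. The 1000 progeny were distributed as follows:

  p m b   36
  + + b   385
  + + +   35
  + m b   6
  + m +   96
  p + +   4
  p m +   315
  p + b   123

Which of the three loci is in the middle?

The two most frequent reciprocal classes, + + b and p m +, are the parental types, so the F1 was + + b / p m +.
The two rarest classes, + m b and p + +, are the double crossovers. Comparing them with the parentals, only the m allele has switched, so m is the middle locus and the order is p – m – b.

m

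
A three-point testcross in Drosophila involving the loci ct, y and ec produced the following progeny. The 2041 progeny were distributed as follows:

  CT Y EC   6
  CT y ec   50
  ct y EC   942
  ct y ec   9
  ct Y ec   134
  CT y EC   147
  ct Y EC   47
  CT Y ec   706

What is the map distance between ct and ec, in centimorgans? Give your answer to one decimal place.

The two most frequent reciprocal classes, CT Y ec and ct y EC, are the parental types, so the F1 was CT Y ec / ct y EC.
The two rarest classes, CT Y EC and ct y ec, are the double crossovers. Comparing them with the parentals, only the ec allele has switched, so ec is the middle locus and the order is y – ec – ct.
Crossovers in the ec–ct interval produce the single-crossover classes ct Y ec and CT y EC (134 + 147 = 281) plus the double crossovers (15).
RF(ec–ct) = (281 + 15) / 2041 = 296/2041 = 0.1450 → 14.5 centimorgans.

14.5 centimorgans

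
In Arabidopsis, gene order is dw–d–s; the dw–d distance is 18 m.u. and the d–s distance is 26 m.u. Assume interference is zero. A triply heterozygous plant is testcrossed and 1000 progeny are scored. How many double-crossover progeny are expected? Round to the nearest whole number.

Map distances give recombination frequencies of 0.180 and 0.260 for the two intervals.
With no interference, expected double-crossover frequency = 0.180 × 0.260 = 0.04680.
Expected number = 0.04680 × 1000 = 46.80 ≈ 47.

47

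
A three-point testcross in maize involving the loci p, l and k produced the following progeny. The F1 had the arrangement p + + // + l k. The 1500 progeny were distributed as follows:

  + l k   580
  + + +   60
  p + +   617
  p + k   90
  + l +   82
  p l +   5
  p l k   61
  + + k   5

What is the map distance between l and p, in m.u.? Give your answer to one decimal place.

8.7 m.u.

The two rarest classes, p l + and + + k, are the double crossovers. Comparing them with the parentals, only the l allele has switched, so l is the middle locus and the order is p – l – k.
Crossovers in the p–l interval produce the single-crossover classes + + + and p l k (60 + 61 = 121) plus the double crossovers (10).
RF(p–l) = (121 + 10) / 1500 = 131/1500 = 0.0873 → 8.7 m.u.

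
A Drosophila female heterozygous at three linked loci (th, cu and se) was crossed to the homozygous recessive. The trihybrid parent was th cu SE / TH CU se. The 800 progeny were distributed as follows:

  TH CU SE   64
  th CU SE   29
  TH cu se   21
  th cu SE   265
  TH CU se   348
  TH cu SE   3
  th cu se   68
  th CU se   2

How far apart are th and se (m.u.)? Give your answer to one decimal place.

The two rarest classes, TH cu SE and th CU se, are the double crossovers. Comparing them with the parentals, only the th allele has switched, so th is the middle locus and the order is se – th – cu.
Crossovers in the se–th interval produce the single-crossover classes th cu se and TH CU SE (68 + 64 = 132) plus the double crossovers (5).
RF(se–th) = (132 + 5) / 800 = 137/800 = 0.1713 → 17.1 m.u.

17.1 m.u.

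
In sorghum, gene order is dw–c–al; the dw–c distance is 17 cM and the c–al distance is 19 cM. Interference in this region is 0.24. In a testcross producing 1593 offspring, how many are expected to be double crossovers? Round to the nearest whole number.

39

Map distances give recombination frequencies of 0.170 and 0.190 for the two intervals.
With interference 0.24 (so coincidence = 0.76), expected double-crossover frequency = 0.170 × 0.190 × 0.76 = 0.02455.
Expected number = 0.02455 × 1593 = 39.10 ≈ 39.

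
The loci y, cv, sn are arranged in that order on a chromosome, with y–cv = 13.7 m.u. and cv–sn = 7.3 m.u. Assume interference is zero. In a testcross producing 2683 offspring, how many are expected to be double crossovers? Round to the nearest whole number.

27

Map distances give recombination frequencies of 0.137 and 0.073 for the two intervals.
With no interference, expected double-crossover frequency = 0.137 × 0.073 = 0.01000.
Expected number = 0.01000 × 2683 = 26.83 ≈ 27.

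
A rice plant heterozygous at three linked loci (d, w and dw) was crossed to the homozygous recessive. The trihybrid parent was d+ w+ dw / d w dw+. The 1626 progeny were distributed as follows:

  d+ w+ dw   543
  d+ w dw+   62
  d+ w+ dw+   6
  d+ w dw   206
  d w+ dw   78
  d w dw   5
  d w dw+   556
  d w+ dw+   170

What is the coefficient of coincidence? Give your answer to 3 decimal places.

The two rarest classes, d+ w+ dw+ and d w dw, are the double crossovers. Comparing them with the parentals, only the dw allele has switched, so dw is the middle locus and the order is w – dw – d.
w–dw: (376 + 11)/1626 = 0.2380; dw–d: (140 + 11)/1626 = 0.0929.
Expected DCO frequency = 0.2380 × 0.0929 ≈ 0.02211; observed = 11/1626 ≈ 0.00677.
Coefficient of coincidence = 0.00677/0.02211 ≈ 0.306.

0.306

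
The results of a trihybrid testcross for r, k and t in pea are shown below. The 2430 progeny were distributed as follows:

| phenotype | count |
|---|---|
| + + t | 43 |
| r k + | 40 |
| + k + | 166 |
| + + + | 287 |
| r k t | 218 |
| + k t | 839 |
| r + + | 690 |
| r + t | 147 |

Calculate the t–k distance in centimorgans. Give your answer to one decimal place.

The two most frequent reciprocal classes, + k t and r + +, are the parental types, so the F1 was + k t / r + +.
The two rarest classes, + + t and r k +, are the double crossovers. Comparing them with the parentals, only the k allele has switched, so k is the middle locus and the order is t – k – r.
Crossovers in the t–k interval produce the single-crossover classes + k + and r + t (166 + 147 = 313) plus the double crossovers (83).
RF(t–k) = (313 + 83) / 2430 = 396/2430 = 0.1630 → 16.3 centimorgans.

16.3 centimorgans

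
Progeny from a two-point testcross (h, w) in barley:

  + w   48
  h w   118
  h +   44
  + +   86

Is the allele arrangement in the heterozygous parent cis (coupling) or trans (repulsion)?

cis

The two most frequent classes are + + (86) and h w (118); these are the parental (non-recombinant) types.
So the F1 carried + + on one chromosome and h w on the other — the recessive alleles are on the same chromosome (cis / coupling).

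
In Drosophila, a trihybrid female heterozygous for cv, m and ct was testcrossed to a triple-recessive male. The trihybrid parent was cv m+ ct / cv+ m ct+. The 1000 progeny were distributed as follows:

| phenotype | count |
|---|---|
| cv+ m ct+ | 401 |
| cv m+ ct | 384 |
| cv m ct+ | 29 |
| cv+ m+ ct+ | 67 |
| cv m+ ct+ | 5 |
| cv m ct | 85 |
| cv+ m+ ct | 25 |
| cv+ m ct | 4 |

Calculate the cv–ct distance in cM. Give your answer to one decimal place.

The two rarest classes, cv m+ ct+ and cv+ m ct, are the double crossovers. Comparing them with the parentals, only the ct allele has switched, so ct is the middle locus and the order is cv – ct – m.
Crossovers in the cv–ct interval produce the single-crossover classes cv+ m+ ct and cv m ct+ (25 + 29 = 54) plus the double crossovers (9).
RF(cv–ct) = (54 + 9) / 1000 = 63/1000 = 0.0630 → 6.3 cM.

6.3 cM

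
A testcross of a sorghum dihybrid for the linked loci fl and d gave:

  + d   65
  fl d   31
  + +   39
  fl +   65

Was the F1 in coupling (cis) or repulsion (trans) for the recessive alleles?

trans

The two most frequent classes are + d (65) and fl + (65); these are the parental (non-recombinant) types.
So the F1 carried + d on one chromosome and fl + on the other — the recessive alleles are on opposite chromosomes (trans / repulsion).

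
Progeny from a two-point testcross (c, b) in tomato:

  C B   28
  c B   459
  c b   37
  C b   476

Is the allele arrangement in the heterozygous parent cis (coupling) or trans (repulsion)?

The two most frequent classes are C b (476) and c B (459); these are the parental (non-recombinant) types.
So the F1 carried C b on one chromosome and c B on the other — the recessive alleles are on opposite chromosomes (trans / repulsion).

trans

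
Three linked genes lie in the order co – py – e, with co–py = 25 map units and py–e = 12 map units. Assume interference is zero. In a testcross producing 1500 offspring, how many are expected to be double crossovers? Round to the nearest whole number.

45

Map distances give recombination frequencies of 0.250 and 0.120 for the two intervals.
With no interference, expected double-crossover frequency = 0.250 × 0.120 = 0.03000.
Expected number = 0.03000 × 1500 = 45.00 ≈ 45.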